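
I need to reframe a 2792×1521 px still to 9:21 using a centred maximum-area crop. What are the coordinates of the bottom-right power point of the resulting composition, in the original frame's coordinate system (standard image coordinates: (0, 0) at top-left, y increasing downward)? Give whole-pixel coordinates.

2792/1521 > 9/21, so the 9:21 crop keeps the full height 1521 and trims width to 1521 × 9/21 = 651.86 px.
Left offset = (2792 − 651.86)/2 = 1070.07 px; top offset = 0.
Bottom-right is two-thirds across and two-thirds down within the crop:
x = 1070.07 + 2 × 651.86/3 ≈ 1505; y = 0.00 + 2 × 1521.00/3 ≈ 1014.

(1505, 1014)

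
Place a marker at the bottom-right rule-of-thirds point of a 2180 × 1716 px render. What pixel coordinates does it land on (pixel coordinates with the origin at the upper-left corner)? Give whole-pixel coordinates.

The bottom-right point sits two-thirds of the way across and two-thirds of the way down.
x = 2 × 2180/3 ≈ 1453; y = 2 × 1716/3 ≈ 1144.

(1453, 1144)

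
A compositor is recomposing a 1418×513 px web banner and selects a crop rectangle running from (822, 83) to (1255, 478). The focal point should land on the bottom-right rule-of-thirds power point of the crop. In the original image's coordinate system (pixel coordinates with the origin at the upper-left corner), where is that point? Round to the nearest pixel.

Crop width = 1255 − 822 = 433 px; one third is 144.33 px.
Crop height = 478 − 83 = 395 px; one third is 131.67 px.
The bottom-right point is two-thirds across and two-thirds down within the crop:
x = 822 + 2 × 144.33 ≈ 1111; y = 83 + 2 × 131.67 ≈ 346.

(1111, 346)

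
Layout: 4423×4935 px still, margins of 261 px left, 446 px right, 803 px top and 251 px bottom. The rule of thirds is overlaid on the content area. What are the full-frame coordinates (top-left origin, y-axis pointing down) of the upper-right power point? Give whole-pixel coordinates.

Content width = 4423 − 261 − 446 = 3716 px; content height = 4935 − 803 − 251 = 3881 px.
Upper-right is two-thirds across and one-third down within the content area.
x = 261 + 2 × 3716/3 = 261 + 2477.33 ≈ 2738
y = 803 + 1 × 3881/3 = 803 + 1293.67 ≈ 2097

(2738, 2097)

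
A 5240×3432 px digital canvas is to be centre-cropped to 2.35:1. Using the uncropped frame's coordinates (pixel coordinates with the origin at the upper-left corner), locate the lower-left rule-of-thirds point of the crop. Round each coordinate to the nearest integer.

(1747, 2088)

5240/3432 < 2.35/1, so the 2.35:1 crop keeps the full width 5240 and trims height to 5240 × 1/2.35 = 2229.79 px.
Top offset = (3432 − 2229.79)/2 = 601.11 px; left offset = 0.
Lower-left is one-third across and two-thirds down within the crop:
x = 0.00 + 1 × 5240.00/3 ≈ 1747; y = 601.11 + 2 × 2229.79/3 ≈ 2088.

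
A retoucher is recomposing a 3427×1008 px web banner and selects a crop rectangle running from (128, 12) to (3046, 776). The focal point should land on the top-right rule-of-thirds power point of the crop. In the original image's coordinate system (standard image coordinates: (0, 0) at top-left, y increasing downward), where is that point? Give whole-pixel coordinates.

Crop width = 3046 − 128 = 2918 px; one third is 972.67 px.
Crop height = 776 − 12 = 764 px; one third is 254.67 px.
The top-right point is two-thirds across and one-third down within the crop:
x = 128 + 2 × 972.67 ≈ 2073; y = 12 + 1 × 254.67 ≈ 267.

x = 2073 px, y = 267 px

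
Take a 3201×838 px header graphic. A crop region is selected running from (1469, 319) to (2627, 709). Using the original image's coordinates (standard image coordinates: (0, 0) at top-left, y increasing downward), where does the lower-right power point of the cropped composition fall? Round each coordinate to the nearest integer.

(2241, 579)

Crop width = 2627 − 1469 = 1158 px; one third is 386.00 px.
Crop height = 709 − 319 = 390 px; one third is 130.00 px.
The lower-right point is two-thirds across and two-thirds down within the crop:
x = 1469 + 2 × 386.00 ≈ 2241; y = 319 + 2 × 130.00 ≈ 579.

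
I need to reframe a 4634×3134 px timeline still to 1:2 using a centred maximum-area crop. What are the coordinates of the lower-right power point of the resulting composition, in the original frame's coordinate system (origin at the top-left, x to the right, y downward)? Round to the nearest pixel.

4634/3134 > 1/2, so the 1:2 crop keeps the full height 3134 and trims width to 3134 × 1/2 = 1567.00 px.
Left offset = (4634 − 1567.00)/2 = 1533.50 px; top offset = 0.
Lower-right is two-thirds across and two-thirds down within the crop:
x = 1533.50 + 2 × 1567.00/3 ≈ 2578; y = 0.00 + 2 × 3134.00/3 ≈ 2089.

x = 2578 px, y = 2089 px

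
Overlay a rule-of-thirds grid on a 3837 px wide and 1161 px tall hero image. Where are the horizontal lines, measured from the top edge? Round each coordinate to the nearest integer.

387 px and 774 px

1161 / 3 = 387, so the horizontal lines sit at one and two thirds of 1161.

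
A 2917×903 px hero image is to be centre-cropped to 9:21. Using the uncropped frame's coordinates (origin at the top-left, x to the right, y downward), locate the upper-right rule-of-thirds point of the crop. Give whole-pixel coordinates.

2917/903 > 9/21, so the 9:21 crop keeps the full height 903 and trims width to 903 × 9/21 = 387.00 px.
Left offset = (2917 − 387.00)/2 = 1265.00 px; top offset = 0.
Upper-right is two-thirds across and one-third down within the crop:
x = 1265.00 + 2 × 387.00/3 ≈ 1523; y = 0.00 + 1 × 903.00/3 ≈ 301.

(1523, 301)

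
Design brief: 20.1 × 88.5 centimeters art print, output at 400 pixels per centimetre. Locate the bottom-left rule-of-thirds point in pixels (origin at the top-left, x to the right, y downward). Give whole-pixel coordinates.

In pixels the canvas is 20.1 × 400 = 8040 wide and 88.5 × 400 = 35400 tall.
The bottom-left point is one-third across and two-thirds down:
x = 1 × 8040/3 ≈ 2680; y = 2 × 35400/3 ≈ 23600.

(2680, 23600)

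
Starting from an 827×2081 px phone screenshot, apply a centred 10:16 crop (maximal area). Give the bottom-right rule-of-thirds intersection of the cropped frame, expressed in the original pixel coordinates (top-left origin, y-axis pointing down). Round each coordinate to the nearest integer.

(551, 1261)

827/2081 < 10/16, so the 10:16 crop keeps the full width 827 and trims height to 827 × 16/10 = 1323.20 px.
Top offset = (2081 − 1323.20)/2 = 378.90 px; left offset = 0.
Bottom-right is two-thirds across and two-thirds down within the crop:
x = 0.00 + 2 × 827.00/3 ≈ 551; y = 378.90 + 2 × 1323.20/3 ≈ 1261.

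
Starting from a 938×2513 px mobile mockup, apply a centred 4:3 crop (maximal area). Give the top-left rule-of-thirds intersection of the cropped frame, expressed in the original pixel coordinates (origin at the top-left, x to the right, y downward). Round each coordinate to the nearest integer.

938/2513 < 4/3, so the 4:3 crop keeps the full width 938 and trims height to 938 × 3/4 = 703.50 px.
Top offset = (2513 − 703.50)/2 = 904.75 px; left offset = 0.
Top-left is one-third across and one-third down within the crop:
x = 0.00 + 1 × 938.00/3 ≈ 313; y = 904.75 + 1 × 703.50/3 ≈ 1139.

x = 313 px, y = 1139 px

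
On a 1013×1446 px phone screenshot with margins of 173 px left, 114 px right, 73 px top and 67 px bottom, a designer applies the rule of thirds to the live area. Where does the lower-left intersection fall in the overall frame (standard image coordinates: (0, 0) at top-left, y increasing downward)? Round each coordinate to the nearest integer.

(415, 944)

Content width = 1013 − 173 − 114 = 726 px; content height = 1446 − 73 − 67 = 1306 px.
Lower-left is one-third across and two-thirds down within the live area.
x = 173 + 1 × 726/3 = 173 + 242.00 ≈ 415
y = 73 + 2 × 1306/3 = 73 + 870.67 ≈ 944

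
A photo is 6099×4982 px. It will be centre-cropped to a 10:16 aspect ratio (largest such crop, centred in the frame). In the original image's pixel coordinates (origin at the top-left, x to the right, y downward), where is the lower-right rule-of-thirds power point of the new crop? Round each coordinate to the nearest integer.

(3568, 3321)

6099/4982 > 10/16, so the 10:16 crop keeps the full height 4982 and trims width to 4982 × 10/16 = 3113.75 px.
Left offset = (6099 − 3113.75)/2 = 1492.62 px; top offset = 0.
Lower-right is two-thirds across and two-thirds down within the crop:
x = 1492.62 + 2 × 3113.75/3 ≈ 3568; y = 0.00 + 2 × 4982.00/3 ≈ 3321.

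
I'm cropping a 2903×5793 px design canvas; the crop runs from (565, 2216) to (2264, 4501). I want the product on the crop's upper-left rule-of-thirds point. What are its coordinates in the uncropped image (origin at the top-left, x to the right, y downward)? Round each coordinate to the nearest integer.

Crop width = 2264 − 565 = 1699 px; one third is 566.33 px.
Crop height = 4501 − 2216 = 2285 px; one third is 761.67 px.
The upper-left point is one-third across and one-third down within the crop:
x = 565 + 1 × 566.33 ≈ 1131; y = 2216 + 1 × 761.67 ≈ 2978.

(1131, 2978)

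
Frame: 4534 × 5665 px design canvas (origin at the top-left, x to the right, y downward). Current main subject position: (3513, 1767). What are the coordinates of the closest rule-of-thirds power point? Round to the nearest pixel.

(3023, 1888)

Third lines: x ∈ {1511, 3023}, y ∈ {1888, 3777}.
3513 is closer to x = 3023; 1767 is closer to y = 1888.
So the nearest intersection is the upper-right power point.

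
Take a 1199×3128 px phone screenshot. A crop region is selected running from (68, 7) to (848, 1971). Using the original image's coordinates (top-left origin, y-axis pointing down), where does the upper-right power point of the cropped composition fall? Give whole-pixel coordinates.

x = 588 px, y = 662 px

Crop width = 848 − 68 = 780 px; one third is 260.00 px.
Crop height = 1971 − 7 = 1964 px; one third is 654.67 px.
The upper-right point is two-thirds across and one-third down within the crop:
x = 68 + 2 × 260.00 ≈ 588; y = 7 + 1 × 654.67 ≈ 662.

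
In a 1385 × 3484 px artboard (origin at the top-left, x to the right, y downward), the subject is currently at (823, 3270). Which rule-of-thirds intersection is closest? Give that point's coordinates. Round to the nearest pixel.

Third lines: x ∈ {462, 923}, y ∈ {1161, 2323}.
823 is closer to x = 923; 3270 is closer to y = 2323.
So the nearest intersection is the lower-right power point.

(923, 2323)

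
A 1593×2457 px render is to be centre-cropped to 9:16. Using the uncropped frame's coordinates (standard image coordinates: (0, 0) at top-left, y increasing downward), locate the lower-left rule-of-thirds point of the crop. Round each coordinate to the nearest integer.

x = 566 px, y = 1638 px

1593/2457 > 9/16, so the 9:16 crop keeps the full height 2457 and trims width to 2457 × 9/16 = 1382.06 px.
Left offset = (1593 − 1382.06)/2 = 105.47 px; top offset = 0.
Lower-left is one-third across and two-thirds down within the crop:
x = 105.47 + 1 × 1382.06/3 ≈ 566; y = 0.00 + 2 × 2457.00/3 ≈ 1638.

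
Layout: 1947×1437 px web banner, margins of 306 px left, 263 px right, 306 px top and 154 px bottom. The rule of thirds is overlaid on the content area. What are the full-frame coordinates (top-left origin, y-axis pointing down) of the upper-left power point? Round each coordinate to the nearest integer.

x = 765 px, y = 632 px

Content width = 1947 − 306 − 263 = 1378 px; content height = 1437 − 306 − 154 = 977 px.
Upper-left is one-third across and one-third down within the content area.
x = 306 + 1 × 1378/3 = 306 + 459.33 ≈ 765
y = 306 + 1 × 977/3 = 306 + 325.67 ≈ 632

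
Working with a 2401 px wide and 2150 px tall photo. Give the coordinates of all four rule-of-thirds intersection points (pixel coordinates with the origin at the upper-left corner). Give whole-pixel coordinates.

One third of 2401 is 800.33; one third of 2150 is 716.67.
Vertical third lines at x = 800 and x = 1601; horizontal third lines at y = 717 and y = 1433.

(800, 717), (1601, 717), (800, 1433), (1601, 1433)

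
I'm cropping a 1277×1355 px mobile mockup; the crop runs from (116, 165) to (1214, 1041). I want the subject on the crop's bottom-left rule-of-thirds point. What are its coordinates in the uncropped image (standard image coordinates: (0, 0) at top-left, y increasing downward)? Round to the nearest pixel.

x = 482 px, y = 749 px

Crop width = 1214 − 116 = 1098 px; one third is 366.00 px.
Crop height = 1041 − 165 = 876 px; one third is 292.00 px.
The bottom-left point is one-third across and two-thirds down within the crop:
x = 116 + 1 × 366.00 ≈ 482; y = 165 + 2 × 292.00 ≈ 749.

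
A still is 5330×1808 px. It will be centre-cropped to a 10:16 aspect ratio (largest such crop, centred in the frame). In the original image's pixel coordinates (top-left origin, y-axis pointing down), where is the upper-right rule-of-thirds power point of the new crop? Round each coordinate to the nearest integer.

5330/1808 > 10/16, so the 10:16 crop keeps the full height 1808 and trims width to 1808 × 10/16 = 1130.00 px.
Left offset = (5330 − 1130.00)/2 = 2100.00 px; top offset = 0.
Upper-right is two-thirds across and one-third down within the crop:
x = 2100.00 + 2 × 1130.00/3 ≈ 2853; y = 0.00 + 1 × 1808.00/3 ≈ 603.

(2853, 603)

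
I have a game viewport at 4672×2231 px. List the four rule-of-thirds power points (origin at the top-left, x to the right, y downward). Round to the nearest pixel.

One third of 4672 is 1557.33; one third of 2231 is 743.67.
Vertical third lines at x = 1557 and x = 3115; horizontal third lines at y = 744 and y = 1487.

(1557, 744), (3115, 744), (1557, 1487), (3115, 1487)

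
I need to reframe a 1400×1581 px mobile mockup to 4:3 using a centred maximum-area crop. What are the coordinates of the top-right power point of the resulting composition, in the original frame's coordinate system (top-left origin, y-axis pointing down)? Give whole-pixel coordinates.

x = 933 px, y = 616 px

1400/1581 < 4/3, so the 4:3 crop keeps the full width 1400 and trims height to 1400 × 3/4 = 1050.00 px.
Top offset = (1581 − 1050.00)/2 = 265.50 px; left offset = 0.
Top-right is two-thirds across and one-third down within the crop:
x = 0.00 + 2 × 1400.00/3 ≈ 933; y = 265.50 + 1 × 1050.00/3 ≈ 616.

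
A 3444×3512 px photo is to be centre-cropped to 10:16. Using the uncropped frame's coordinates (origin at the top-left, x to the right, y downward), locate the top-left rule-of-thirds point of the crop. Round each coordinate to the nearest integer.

x = 1356 px, y = 1171 px

3444/3512 > 10/16, so the 10:16 crop keeps the full height 3512 and trims width to 3512 × 10/16 = 2195.00 px.
Left offset = (3444 − 2195.00)/2 = 624.50 px; top offset = 0.
Top-left is one-third across and one-third down within the crop:
x = 624.50 + 1 × 2195.00/3 ≈ 1356; y = 0.00 + 1 × 3512.00/3 ≈ 1171.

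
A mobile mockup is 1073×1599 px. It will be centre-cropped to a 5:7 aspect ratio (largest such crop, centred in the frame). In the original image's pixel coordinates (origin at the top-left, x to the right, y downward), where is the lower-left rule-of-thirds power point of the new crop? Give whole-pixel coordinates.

1073/1599 < 5/7, so the 5:7 crop keeps the full width 1073 and trims height to 1073 × 7/5 = 1502.20 px.
Top offset = (1599 − 1502.20)/2 = 48.40 px; left offset = 0.
Lower-left is one-third across and two-thirds down within the crop:
x = 0.00 + 1 × 1073.00/3 ≈ 358; y = 48.40 + 2 × 1502.20/3 ≈ 1050.

(358, 1050)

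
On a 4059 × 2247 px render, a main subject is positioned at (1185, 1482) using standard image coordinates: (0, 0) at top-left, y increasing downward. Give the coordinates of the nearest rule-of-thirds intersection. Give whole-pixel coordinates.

Third lines: x ∈ {1353, 2706}, y ∈ {749, 1498}.
1185 is closer to x = 1353; 1482 is closer to y = 1498.
So the nearest intersection is the lower-left power point.

x = 1353 px, y = 1498 px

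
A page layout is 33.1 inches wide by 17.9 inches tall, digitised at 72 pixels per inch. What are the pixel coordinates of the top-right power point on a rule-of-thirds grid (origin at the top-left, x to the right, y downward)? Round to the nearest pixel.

In pixels the canvas is 33.1 × 72 = 2383.2 wide and 17.9 × 72 = 1288.8 tall.
The top-right point is two-thirds across and one-third down:
x = 2 × 2383.2/3 ≈ 1589; y = 1 × 1288.8/3 ≈ 430.

x = 1589 px, y = 430 px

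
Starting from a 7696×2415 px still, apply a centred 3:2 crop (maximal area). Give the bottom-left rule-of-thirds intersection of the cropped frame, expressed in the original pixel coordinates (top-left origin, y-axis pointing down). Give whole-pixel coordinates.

7696/2415 > 3/2, so the 3:2 crop keeps the full height 2415 and trims width to 2415 × 3/2 = 3622.50 px.
Left offset = (7696 − 3622.50)/2 = 2036.75 px; top offset = 0.
Bottom-left is one-third across and two-thirds down within the crop:
x = 2036.75 + 1 × 3622.50/3 ≈ 3244; y = 0.00 + 2 × 2415.00/3 ≈ 1610.

x = 3244 px, y = 1610 px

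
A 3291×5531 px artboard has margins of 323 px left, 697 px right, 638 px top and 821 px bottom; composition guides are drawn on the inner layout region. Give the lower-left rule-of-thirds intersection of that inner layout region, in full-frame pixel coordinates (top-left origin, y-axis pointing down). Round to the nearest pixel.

(1080, 3353)

Content width = 3291 − 323 − 697 = 2271 px; content height = 5531 − 638 − 821 = 4072 px.
Lower-left is one-third across and two-thirds down within the inner layout region.
x = 323 + 1 × 2271/3 = 323 + 757.00 ≈ 1080
y = 638 + 2 × 4072/3 = 638 + 2714.67 ≈ 3353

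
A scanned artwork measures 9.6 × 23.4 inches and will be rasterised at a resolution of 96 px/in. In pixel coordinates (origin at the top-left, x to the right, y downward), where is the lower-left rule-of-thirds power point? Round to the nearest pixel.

(307, 1498)

In pixels the canvas is 9.6 × 96 = 921.6 wide and 23.4 × 96 = 2246.4 tall.
The lower-left point is one-third across and two-thirds down:
x = 1 × 921.6/3 ≈ 307; y = 2 × 2246.4/3 ≈ 1498.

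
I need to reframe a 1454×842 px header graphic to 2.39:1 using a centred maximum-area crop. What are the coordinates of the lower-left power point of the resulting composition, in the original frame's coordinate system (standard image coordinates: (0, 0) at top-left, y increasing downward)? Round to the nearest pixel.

1454/842 < 2.39/1, so the 2.39:1 crop keeps the full width 1454 and trims height to 1454 × 1/2.39 = 608.37 px.
Top offset = (842 − 608.37)/2 = 116.82 px; left offset = 0.
Lower-left is one-third across and two-thirds down within the crop:
x = 0.00 + 1 × 1454.00/3 ≈ 485; y = 116.82 + 2 × 608.37/3 ≈ 522.

(485, 522)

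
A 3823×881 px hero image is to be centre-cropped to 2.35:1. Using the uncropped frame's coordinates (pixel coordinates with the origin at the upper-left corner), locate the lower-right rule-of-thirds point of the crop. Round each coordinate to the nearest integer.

(2257, 587)

3823/881 > 2.35/1, so the 2.35:1 crop keeps the full height 881 and trims width to 881 × 2.35/1 = 2070.35 px.
Left offset = (3823 − 2070.35)/2 = 876.33 px; top offset = 0.
Lower-right is two-thirds across and two-thirds down within the crop:
x = 876.33 + 2 × 2070.35/3 ≈ 2257; y = 0.00 + 2 × 881.00/3 ≈ 587.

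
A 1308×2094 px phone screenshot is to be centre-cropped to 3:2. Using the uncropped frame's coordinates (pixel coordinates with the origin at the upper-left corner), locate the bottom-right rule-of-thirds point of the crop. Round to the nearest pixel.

1308/2094 < 3/2, so the 3:2 crop keeps the full width 1308 and trims height to 1308 × 2/3 = 872.00 px.
Top offset = (2094 − 872.00)/2 = 611.00 px; left offset = 0.
Bottom-right is two-thirds across and two-thirds down within the crop:
x = 0.00 + 2 × 1308.00/3 ≈ 872; y = 611.00 + 2 × 872.00/3 ≈ 1192.

(872, 1192)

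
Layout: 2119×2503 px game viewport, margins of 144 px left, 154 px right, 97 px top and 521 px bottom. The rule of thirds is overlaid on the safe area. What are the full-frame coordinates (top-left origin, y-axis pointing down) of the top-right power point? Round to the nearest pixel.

Content width = 2119 − 144 − 154 = 1821 px; content height = 2503 − 97 − 521 = 1885 px.
Top-right is two-thirds across and one-third down within the safe area.
x = 144 + 2 × 1821/3 = 144 + 1214.00 ≈ 1358
y = 97 + 1 × 1885/3 = 97 + 628.33 ≈ 725

x = 1358 px, y = 725 px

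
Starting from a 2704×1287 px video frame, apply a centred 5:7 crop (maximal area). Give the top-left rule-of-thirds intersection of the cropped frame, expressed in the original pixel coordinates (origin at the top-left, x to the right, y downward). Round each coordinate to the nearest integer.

2704/1287 > 5/7, so the 5:7 crop keeps the full height 1287 and trims width to 1287 × 5/7 = 919.29 px.
Left offset = (2704 − 919.29)/2 = 892.36 px; top offset = 0.
Top-left is one-third across and one-third down within the crop:
x = 892.36 + 1 × 919.29/3 ≈ 1199; y = 0.00 + 1 × 1287.00/3 ≈ 429.

(1199, 429)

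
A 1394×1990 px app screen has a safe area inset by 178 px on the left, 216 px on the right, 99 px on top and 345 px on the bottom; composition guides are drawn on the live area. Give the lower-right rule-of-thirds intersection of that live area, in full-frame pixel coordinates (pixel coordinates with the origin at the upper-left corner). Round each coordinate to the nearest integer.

Content width = 1394 − 178 − 216 = 1000 px; content height = 1990 − 99 − 345 = 1546 px.
Lower-right is two-thirds across and two-thirds down within the live area.
x = 178 + 2 × 1000/3 = 178 + 666.67 ≈ 845
y = 99 + 2 × 1546/3 = 99 + 1030.67 ≈ 1130

(845, 1130)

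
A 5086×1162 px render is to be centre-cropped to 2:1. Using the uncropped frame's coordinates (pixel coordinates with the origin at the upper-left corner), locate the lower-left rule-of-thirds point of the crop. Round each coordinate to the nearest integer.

5086/1162 > 2/1, so the 2:1 crop keeps the full height 1162 and trims width to 1162 × 2/1 = 2324.00 px.
Left offset = (5086 − 2324.00)/2 = 1381.00 px; top offset = 0.
Lower-left is one-third across and two-thirds down within the crop:
x = 1381.00 + 1 × 2324.00/3 ≈ 2156; y = 0.00 + 2 × 1162.00/3 ≈ 775.

x = 2156 px, y = 775 px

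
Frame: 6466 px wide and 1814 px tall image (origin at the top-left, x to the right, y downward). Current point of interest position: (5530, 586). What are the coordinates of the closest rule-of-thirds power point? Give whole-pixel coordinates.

x = 4311 px, y = 605 px

Third lines: x ∈ {2155, 4311}, y ∈ {605, 1209}.
5530 is closer to x = 4311; 586 is closer to y = 605.
So the nearest intersection is the upper-right power point.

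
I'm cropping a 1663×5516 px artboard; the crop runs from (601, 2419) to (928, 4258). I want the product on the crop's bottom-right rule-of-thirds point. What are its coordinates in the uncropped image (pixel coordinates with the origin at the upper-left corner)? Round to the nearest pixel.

Crop width = 928 − 601 = 327 px; one third is 109.00 px.
Crop height = 4258 − 2419 = 1839 px; one third is 613.00 px.
The bottom-right point is two-thirds across and two-thirds down within the crop:
x = 601 + 2 × 109.00 ≈ 819; y = 2419 + 2 × 613.00 ≈ 3645.

x = 819 px, y = 3645 px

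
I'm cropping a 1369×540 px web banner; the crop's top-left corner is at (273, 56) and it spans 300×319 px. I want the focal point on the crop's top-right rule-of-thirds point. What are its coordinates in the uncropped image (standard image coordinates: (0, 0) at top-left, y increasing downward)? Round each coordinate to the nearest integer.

(473, 162)

One third of the crop width 300 is 100.00 px.
One third of the crop height 319 is 106.33 px.
The top-right point is two-thirds across and one-third down within the crop:
x = 273 + 2 × 100.00 ≈ 473; y = 56 + 1 × 106.33 ≈ 162.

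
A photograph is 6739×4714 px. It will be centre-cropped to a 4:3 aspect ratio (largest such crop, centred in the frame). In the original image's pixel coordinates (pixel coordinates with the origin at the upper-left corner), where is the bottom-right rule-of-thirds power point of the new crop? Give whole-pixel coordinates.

6739/4714 > 4/3, so the 4:3 crop keeps the full height 4714 and trims width to 4714 × 4/3 = 6285.33 px.
Left offset = (6739 − 6285.33)/2 = 226.83 px; top offset = 0.
Bottom-right is two-thirds across and two-thirds down within the crop:
x = 226.83 + 2 × 6285.33/3 ≈ 4417; y = 0.00 + 2 × 4714.00/3 ≈ 3143.

x = 4417 px, y = 3143 px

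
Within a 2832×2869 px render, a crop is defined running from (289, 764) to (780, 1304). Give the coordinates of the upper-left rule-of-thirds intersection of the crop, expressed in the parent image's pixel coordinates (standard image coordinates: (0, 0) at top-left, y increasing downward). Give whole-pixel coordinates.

x = 453 px, y = 944 px

Crop width = 780 − 289 = 491 px; one third is 163.67 px.
Crop height = 1304 − 764 = 540 px; one third is 180.00 px.
The upper-left point is one-third across and one-third down within the crop:
x = 289 + 1 × 163.67 ≈ 453; y = 764 + 1 × 180.00 ≈ 944.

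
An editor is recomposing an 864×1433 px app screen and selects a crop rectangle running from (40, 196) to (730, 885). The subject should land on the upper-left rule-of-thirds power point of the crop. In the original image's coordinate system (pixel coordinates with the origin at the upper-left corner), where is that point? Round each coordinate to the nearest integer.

Crop width = 730 − 40 = 690 px; one third is 230.00 px.
Crop height = 885 − 196 = 689 px; one third is 229.67 px.
The upper-left point is one-third across and one-third down within the crop:
x = 40 + 1 × 230.00 ≈ 270; y = 196 + 1 × 229.67 ≈ 426.

x = 270 px, y = 426 px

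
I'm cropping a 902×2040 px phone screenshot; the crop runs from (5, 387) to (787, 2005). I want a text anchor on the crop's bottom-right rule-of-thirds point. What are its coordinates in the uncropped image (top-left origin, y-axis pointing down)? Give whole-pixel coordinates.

Crop width = 787 − 5 = 782 px; one third is 260.67 px.
Crop height = 2005 − 387 = 1618 px; one third is 539.33 px.
The bottom-right point is two-thirds across and two-thirds down within the crop:
x = 5 + 2 × 260.67 ≈ 526; y = 387 + 2 × 539.33 ≈ 1466.

x = 526 px, y = 1466 px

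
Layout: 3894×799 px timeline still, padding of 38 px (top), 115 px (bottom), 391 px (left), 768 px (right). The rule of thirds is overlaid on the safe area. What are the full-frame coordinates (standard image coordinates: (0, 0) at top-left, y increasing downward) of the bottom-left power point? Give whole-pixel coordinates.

x = 1303 px, y = 469 px

Content width = 3894 − 391 − 768 = 2735 px; content height = 799 − 38 − 115 = 646 px.
Bottom-left is one-third across and two-thirds down within the safe area.
x = 391 + 1 × 2735/3 = 391 + 911.67 ≈ 1303
y = 38 + 2 × 646/3 = 38 + 430.67 ≈ 469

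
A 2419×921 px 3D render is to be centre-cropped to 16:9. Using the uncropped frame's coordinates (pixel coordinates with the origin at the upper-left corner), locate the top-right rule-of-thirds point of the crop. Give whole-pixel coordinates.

(1482, 307)

2419/921 > 16/9, so the 16:9 crop keeps the full height 921 and trims width to 921 × 16/9 = 1637.33 px.
Left offset = (2419 − 1637.33)/2 = 390.83 px; top offset = 0.
Top-right is two-thirds across and one-third down within the crop:
x = 390.83 + 2 × 1637.33/3 ≈ 1482; y = 0.00 + 1 × 921.00/3 ≈ 307.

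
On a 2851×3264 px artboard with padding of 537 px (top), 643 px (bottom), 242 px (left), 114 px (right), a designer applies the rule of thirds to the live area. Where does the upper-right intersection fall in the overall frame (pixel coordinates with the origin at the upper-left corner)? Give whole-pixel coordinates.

Content width = 2851 − 242 − 114 = 2495 px; content height = 3264 − 537 − 643 = 2084 px.
Upper-right is two-thirds across and one-third down within the live area.
x = 242 + 2 × 2495/3 = 242 + 1663.33 ≈ 1905
y = 537 + 1 × 2084/3 = 537 + 694.67 ≈ 1232

x = 1905 px, y = 1232 px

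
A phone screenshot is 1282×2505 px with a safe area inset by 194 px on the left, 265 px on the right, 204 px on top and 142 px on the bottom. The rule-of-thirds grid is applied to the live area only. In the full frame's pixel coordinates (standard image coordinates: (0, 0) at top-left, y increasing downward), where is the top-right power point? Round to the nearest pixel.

Content width = 1282 − 194 − 265 = 823 px; content height = 2505 − 204 − 142 = 2159 px.
Top-right is two-thirds across and one-third down within the live area.
x = 194 + 2 × 823/3 = 194 + 548.67 ≈ 743
y = 204 + 1 × 2159/3 = 204 + 719.67 ≈ 924

(743, 924)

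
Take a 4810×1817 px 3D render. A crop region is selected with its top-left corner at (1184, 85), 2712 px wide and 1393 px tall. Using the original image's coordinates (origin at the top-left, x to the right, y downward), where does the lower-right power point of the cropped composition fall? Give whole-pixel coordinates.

One third of the crop width 2712 is 904.00 px.
One third of the crop height 1393 is 464.33 px.
The lower-right point is two-thirds across and two-thirds down within the crop:
x = 1184 + 2 × 904.00 ≈ 2992; y = 85 + 2 × 464.33 ≈ 1014.

(2992, 1014)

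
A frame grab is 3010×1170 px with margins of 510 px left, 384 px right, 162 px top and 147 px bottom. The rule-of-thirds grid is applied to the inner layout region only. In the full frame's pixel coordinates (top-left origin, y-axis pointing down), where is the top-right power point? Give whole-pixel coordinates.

Content width = 3010 − 510 − 384 = 2116 px; content height = 1170 − 162 − 147 = 861 px.
Top-right is two-thirds across and one-third down within the inner layout region.
x = 510 + 2 × 2116/3 = 510 + 1410.67 ≈ 1921
y = 162 + 1 × 861/3 = 162 + 287.00 ≈ 449

x = 1921 px, y = 449 px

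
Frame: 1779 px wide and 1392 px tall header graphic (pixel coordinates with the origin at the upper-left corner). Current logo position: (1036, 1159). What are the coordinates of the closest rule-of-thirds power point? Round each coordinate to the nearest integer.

(1186, 928)

Third lines: x ∈ {593, 1186}, y ∈ {464, 928}.
1036 is closer to x = 1186; 1159 is closer to y = 928.
So the nearest intersection is the lower-right power point.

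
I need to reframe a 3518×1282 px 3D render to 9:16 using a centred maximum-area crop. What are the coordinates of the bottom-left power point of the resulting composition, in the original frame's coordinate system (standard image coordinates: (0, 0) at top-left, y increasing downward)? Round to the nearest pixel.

x = 1639 px, y = 855 px

3518/1282 > 9/16, so the 9:16 crop keeps the full height 1282 and trims width to 1282 × 9/16 = 721.12 px.
Left offset = (3518 − 721.12)/2 = 1398.44 px; top offset = 0.
Bottom-left is one-third across and two-thirds down within the crop:
x = 1398.44 + 1 × 721.12/3 ≈ 1639; y = 0.00 + 2 × 1282.00/3 ≈ 855.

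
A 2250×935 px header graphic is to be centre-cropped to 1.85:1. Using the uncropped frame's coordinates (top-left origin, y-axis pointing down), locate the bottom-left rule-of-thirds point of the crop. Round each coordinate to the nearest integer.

2250/935 > 1.85/1, so the 1.85:1 crop keeps the full height 935 and trims width to 935 × 1.85/1 = 1729.75 px.
Left offset = (2250 − 1729.75)/2 = 260.12 px; top offset = 0.
Bottom-left is one-third across and two-thirds down within the crop:
x = 260.12 + 1 × 1729.75/3 ≈ 837; y = 0.00 + 2 × 935.00/3 ≈ 623.

(837, 623)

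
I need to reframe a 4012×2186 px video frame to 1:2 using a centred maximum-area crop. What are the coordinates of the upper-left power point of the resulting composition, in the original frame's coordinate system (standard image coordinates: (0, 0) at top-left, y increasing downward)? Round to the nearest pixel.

x = 1824 px, y = 729 px

4012/2186 > 1/2, so the 1:2 crop keeps the full height 2186 and trims width to 2186 × 1/2 = 1093.00 px.
Left offset = (4012 − 1093.00)/2 = 1459.50 px; top offset = 0.
Upper-left is one-third across and one-third down within the crop:
x = 1459.50 + 1 × 1093.00/3 ≈ 1824; y = 0.00 + 1 × 2186.00/3 ≈ 729.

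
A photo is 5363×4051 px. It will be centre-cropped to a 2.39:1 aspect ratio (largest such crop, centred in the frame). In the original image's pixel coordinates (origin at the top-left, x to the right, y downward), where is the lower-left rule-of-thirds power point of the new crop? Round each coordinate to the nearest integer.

x = 1788 px, y = 2399 px

5363/4051 < 2.39/1, so the 2.39:1 crop keeps the full width 5363 and trims height to 5363 × 1/2.39 = 2243.93 px.
Top offset = (4051 − 2243.93)/2 = 903.53 px; left offset = 0.
Lower-left is one-third across and two-thirds down within the crop:
x = 0.00 + 1 × 5363.00/3 ≈ 1788; y = 903.53 + 2 × 2243.93/3 ≈ 2399.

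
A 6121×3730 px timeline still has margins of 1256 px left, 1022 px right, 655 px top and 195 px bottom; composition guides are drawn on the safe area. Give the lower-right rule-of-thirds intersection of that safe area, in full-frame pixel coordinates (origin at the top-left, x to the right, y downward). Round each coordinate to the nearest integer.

x = 3818 px, y = 2575 px

Content width = 6121 − 1256 − 1022 = 3843 px; content height = 3730 − 655 − 195 = 2880 px.
Lower-right is two-thirds across and two-thirds down within the safe area.
x = 1256 + 2 × 3843/3 = 1256 + 2562.00 ≈ 3818
y = 655 + 2 × 2880/3 = 655 + 1920.00 ≈ 2575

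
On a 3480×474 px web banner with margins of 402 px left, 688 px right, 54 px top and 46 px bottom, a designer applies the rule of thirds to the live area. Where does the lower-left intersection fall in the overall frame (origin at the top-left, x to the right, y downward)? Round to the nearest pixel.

(1199, 303)

Content width = 3480 − 402 − 688 = 2390 px; content height = 474 − 54 − 46 = 374 px.
Lower-left is one-third across and two-thirds down within the live area.
x = 402 + 1 × 2390/3 = 402 + 796.67 ≈ 1199
y = 54 + 2 × 374/3 = 54 + 249.33 ≈ 303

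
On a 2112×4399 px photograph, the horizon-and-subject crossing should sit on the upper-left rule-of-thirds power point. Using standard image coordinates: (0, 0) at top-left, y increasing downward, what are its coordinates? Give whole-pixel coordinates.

The upper-left point sits one-third of the way across and one-third of the way down.
x = 1 × 2112/3 ≈ 704; y = 1 × 4399/3 ≈ 1466.

x = 704 px, y = 1466 px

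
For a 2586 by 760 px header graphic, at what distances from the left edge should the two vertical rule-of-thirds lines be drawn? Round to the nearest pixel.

x = 862 px and x = 1724 px

2586 / 3 = 862, so the vertical lines sit at one and two thirds of 2586.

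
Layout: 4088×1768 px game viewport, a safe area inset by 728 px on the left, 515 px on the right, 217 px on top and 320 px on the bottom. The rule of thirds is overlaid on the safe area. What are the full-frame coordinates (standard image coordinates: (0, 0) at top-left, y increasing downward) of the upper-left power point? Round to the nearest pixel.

Content width = 4088 − 728 − 515 = 2845 px; content height = 1768 − 217 − 320 = 1231 px.
Upper-left is one-third across and one-third down within the safe area.
x = 728 + 1 × 2845/3 = 728 + 948.33 ≈ 1676
y = 217 + 1 × 1231/3 = 217 + 410.33 ≈ 627

x = 1676 px, y = 627 px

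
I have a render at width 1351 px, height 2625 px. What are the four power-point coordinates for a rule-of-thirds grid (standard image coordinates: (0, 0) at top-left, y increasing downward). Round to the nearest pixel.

One third of 1351 is 450.33; one third of 2625 is 875.
Vertical third lines at x = 450 and x = 901; horizontal third lines at y = 875 and y = 1750.

(450, 875), (901, 875), (450, 1750), (901, 1750)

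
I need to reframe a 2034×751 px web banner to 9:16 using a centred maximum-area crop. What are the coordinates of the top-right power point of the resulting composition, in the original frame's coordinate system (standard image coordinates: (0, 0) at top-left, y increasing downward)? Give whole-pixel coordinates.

2034/751 > 9/16, so the 9:16 crop keeps the full height 751 and trims width to 751 × 9/16 = 422.44 px.
Left offset = (2034 − 422.44)/2 = 805.78 px; top offset = 0.
Top-right is two-thirds across and one-third down within the crop:
x = 805.78 + 2 × 422.44/3 ≈ 1087; y = 0.00 + 1 × 751.00/3 ≈ 250.

x = 1087 px, y = 250 px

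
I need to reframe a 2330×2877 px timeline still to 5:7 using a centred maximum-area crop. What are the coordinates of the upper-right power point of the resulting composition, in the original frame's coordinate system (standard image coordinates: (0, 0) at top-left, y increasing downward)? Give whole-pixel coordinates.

2330/2877 > 5/7, so the 5:7 crop keeps the full height 2877 and trims width to 2877 × 5/7 = 2055.00 px.
Left offset = (2330 − 2055.00)/2 = 137.50 px; top offset = 0.
Upper-right is two-thirds across and one-third down within the crop:
x = 137.50 + 2 × 2055.00/3 ≈ 1508; y = 0.00 + 1 × 2877.00/3 ≈ 959.

x = 1508 px, y = 959 px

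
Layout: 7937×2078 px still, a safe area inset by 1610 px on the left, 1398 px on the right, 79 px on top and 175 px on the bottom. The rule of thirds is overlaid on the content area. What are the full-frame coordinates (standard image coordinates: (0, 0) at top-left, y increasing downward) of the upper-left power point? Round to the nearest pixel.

Content width = 7937 − 1610 − 1398 = 4929 px; content height = 2078 − 79 − 175 = 1824 px.
Upper-left is one-third across and one-third down within the content area.
x = 1610 + 1 × 4929/3 = 1610 + 1643.00 ≈ 3253
y = 79 + 1 × 1824/3 = 79 + 608.00 ≈ 687

x = 3253 px, y = 687 px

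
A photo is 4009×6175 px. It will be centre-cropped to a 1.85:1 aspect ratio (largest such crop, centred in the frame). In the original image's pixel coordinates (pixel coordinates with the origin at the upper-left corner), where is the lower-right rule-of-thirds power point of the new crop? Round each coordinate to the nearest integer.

(2673, 3449)

4009/6175 < 1.85/1, so the 1.85:1 crop keeps the full width 4009 and trims height to 4009 × 1/1.85 = 2167.03 px.
Top offset = (6175 − 2167.03)/2 = 2003.99 px; left offset = 0.
Lower-right is two-thirds across and two-thirds down within the crop:
x = 0.00 + 2 × 4009.00/3 ≈ 2673; y = 2003.99 + 2 × 2167.03/3 ≈ 3449.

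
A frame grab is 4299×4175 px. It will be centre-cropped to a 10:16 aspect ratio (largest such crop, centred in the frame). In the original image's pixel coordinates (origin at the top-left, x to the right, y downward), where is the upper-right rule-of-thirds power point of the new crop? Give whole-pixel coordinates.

x = 2584 px, y = 1392 px

4299/4175 > 10/16, so the 10:16 crop keeps the full height 4175 and trims width to 4175 × 10/16 = 2609.38 px.
Left offset = (4299 − 2609.38)/2 = 844.81 px; top offset = 0.
Upper-right is two-thirds across and one-third down within the crop:
x = 844.81 + 2 × 2609.38/3 ≈ 2584; y = 0.00 + 1 × 4175.00/3 ≈ 1392.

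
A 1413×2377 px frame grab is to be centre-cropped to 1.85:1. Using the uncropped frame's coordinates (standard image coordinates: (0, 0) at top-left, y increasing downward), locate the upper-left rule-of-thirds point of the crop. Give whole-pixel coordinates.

(471, 1061)

1413/2377 < 1.85/1, so the 1.85:1 crop keeps the full width 1413 and trims height to 1413 × 1/1.85 = 763.78 px.
Top offset = (2377 − 763.78)/2 = 806.61 px; left offset = 0.
Upper-left is one-third across and one-third down within the crop:
x = 0.00 + 1 × 1413.00/3 ≈ 471; y = 806.61 + 1 × 763.78/3 ≈ 1061.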